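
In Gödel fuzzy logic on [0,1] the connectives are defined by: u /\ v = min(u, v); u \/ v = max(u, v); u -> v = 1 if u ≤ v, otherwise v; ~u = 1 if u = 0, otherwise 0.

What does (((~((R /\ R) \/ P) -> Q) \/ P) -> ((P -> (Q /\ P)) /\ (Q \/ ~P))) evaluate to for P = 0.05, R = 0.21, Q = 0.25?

(R /\ R) = min(0.21, 0.21) = 0.21
((R /\ R) \/ P) = max(0.21, 0.05) = 0.21
~((R /\ R) \/ P): Gödel ¬ of 0.21 = 0 (operand ≠ 0)
(~((R /\ R) \/ P) -> Q): 0 ≤ 0.25, so result = 1
((~((R /\ R) \/ P) -> Q) \/ P) = max(1, 0.05) = 1
(Q /\ P) = min(0.25, 0.05) = 0.05
(P -> (Q /\ P)): 0.05 ≤ 0.05, so result = 1
~P: Gödel ¬ of 0.05 = 0 (operand ≠ 0)
(Q \/ ~P) = max(0.25, 0) = 0.25
((P -> (Q /\ P)) /\ (Q \/ ~P)) = min(1, 0.25) = 0.25
(((~((R /\ R) \/ P) -> Q) \/ P) -> ((P -> (Q /\ P)) /\ (Q \/ ~P))): 1 > 0.25, so result = 0.25

0.25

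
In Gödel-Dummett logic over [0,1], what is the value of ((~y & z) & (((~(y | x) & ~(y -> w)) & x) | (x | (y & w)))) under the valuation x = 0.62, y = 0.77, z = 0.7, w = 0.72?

~y: Gödel ¬ of 0.77 = 0 (operand ≠ 0)
(~y & z) = min(0, 0.7) = 0
(y | x) = max(0.77, 0.62) = 0.77
~(y | x): Gödel ¬ of 0.77 = 0 (operand ≠ 0)
(y -> w): 0.77 > 0.72, so result = 0.72
~(y -> w): Gödel ¬ of 0.72 = 0 (operand ≠ 0)
(~(y | x) & ~(y -> w)) = min(0, 0) = 0
((~(y | x) & ~(y -> w)) & x) = min(0, 0.62) = 0
(y & w) = min(0.77, 0.72) = 0.72
(x | (y & w)) = max(0.62, 0.72) = 0.72
(((~(y | x) & ~(y -> w)) & x) | (x | (y & w))) = max(0, 0.72) = 0.72
((~y & z) & (((~(y | x) & ~(y -> w)) & x) | (x | (y & w)))) = min(0, 0.72) = 0

0.00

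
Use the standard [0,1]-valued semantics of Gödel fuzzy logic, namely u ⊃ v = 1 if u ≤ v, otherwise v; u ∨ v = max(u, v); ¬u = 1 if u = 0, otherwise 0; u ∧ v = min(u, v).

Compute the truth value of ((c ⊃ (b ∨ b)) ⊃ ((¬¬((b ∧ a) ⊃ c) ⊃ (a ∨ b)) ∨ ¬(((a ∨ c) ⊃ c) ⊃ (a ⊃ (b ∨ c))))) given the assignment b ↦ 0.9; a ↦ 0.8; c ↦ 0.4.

0.90

(b ∨ b) = max(0.9, 0.9) = 0.9
(c ⊃ (b ∨ b)): 0.4 ≤ 0.9, so result = 1
(b ∧ a) = min(0.9, 0.8) = 0.8
((b ∧ a) ⊃ c): 0.8 > 0.4, so result = 0.4
¬((b ∧ a) ⊃ c): Gödel ¬ of 0.4 = 0 (operand ≠ 0)
¬¬((b ∧ a) ⊃ c): Gödel ¬ of 0 = 1 (operand is 0)
(a ∨ b) = max(0.8, 0.9) = 0.9
(¬¬((b ∧ a) ⊃ c) ⊃ (a ∨ b)): 1 > 0.9, so result = 0.9
(a ∨ c) = max(0.8, 0.4) = 0.8
((a ∨ c) ⊃ c): 0.8 > 0.4, so result = 0.4
(b ∨ c) = max(0.9, 0.4) = 0.9
(a ⊃ (b ∨ c)): 0.8 ≤ 0.9, so result = 1
(((a ∨ c) ⊃ c) ⊃ (a ⊃ (b ∨ c))): 0.4 ≤ 1, so result = 1
¬(((a ∨ c) ⊃ c) ⊃ (a ⊃ (b ∨ c))): Gödel ¬ of 1 = 0 (operand ≠ 0)
((¬¬((b ∧ a) ⊃ c) ⊃ (a ∨ b)) ∨ ¬(((a ∨ c) ⊃ c) ⊃ (a ⊃ (b ∨ c)))) = max(0.9, 0) = 0.9
((c ⊃ (b ∨ b)) ⊃ ((¬¬((b ∧ a) ⊃ c) ⊃ (a ∨ b)) ∨ ¬(((a ∨ c) ⊃ c) ⊃ (a ⊃ (b ∨ c))))): 1 > 0.9, so result = 0.9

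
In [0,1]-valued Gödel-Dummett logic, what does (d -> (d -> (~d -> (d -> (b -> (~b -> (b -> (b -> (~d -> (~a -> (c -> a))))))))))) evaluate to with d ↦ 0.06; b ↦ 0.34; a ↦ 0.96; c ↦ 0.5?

~d: Gödel ¬ of 0.06 = 0 (operand ≠ 0)
~b: Gödel ¬ of 0.34 = 0 (operand ≠ 0)
~d: Gödel ¬ of 0.06 = 0 (operand ≠ 0)
~a: Gödel ¬ of 0.96 = 0 (operand ≠ 0)
(c -> a): 0.5 ≤ 0.96, so result = 1
(~a -> (c -> a)): 0 ≤ 1, so result = 1
(~d -> (~a -> (c -> a))): 0 ≤ 1, so result = 1
(b -> (~d -> (~a -> (c -> a)))): 0.34 ≤ 1, so result = 1
(b -> (b -> (~d -> (~a -> (c -> a))))): 0.34 ≤ 1, so result = 1
(~b -> (b -> (b -> (~d -> (~a -> (c -> a)))))): 0 ≤ 1, so result = 1
(b -> (~b -> (b -> (b -> (~d -> (~a -> (c -> a))))))): 0.34 ≤ 1, so result = 1
(d -> (b -> (~b -> (b -> (b -> (~d -> (~a -> (c -> a)))))))): 0.06 ≤ 1, so result = 1
(~d -> (d -> (b -> (~b -> (b -> (b -> (~d -> (~a -> (c -> a))))))))): 0 ≤ 1, so result = 1
(d -> (~d -> (d -> (b -> (~b -> (b -> (b -> (~d -> (~a -> (c -> a)))))))))): 0.06 ≤ 1, so result = 1
(d -> (d -> (~d -> (d -> (b -> (~b -> (b -> (b -> (~d -> (~a -> (c -> a))))))))))): 0.06 ≤ 1, so result = 1

1.00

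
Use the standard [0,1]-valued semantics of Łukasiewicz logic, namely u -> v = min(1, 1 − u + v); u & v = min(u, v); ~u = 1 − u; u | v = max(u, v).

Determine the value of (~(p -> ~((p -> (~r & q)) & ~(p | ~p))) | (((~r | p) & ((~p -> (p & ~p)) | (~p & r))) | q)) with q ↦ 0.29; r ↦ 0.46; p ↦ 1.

1.00

~r: Łukasiewicz ¬ gives 1 − 0.46 = 0.54
(~r & q) = min(0.54, 0.29) = 0.29
(p -> (~r & q)): min(1, 1 − 1 + 0.29) = 0.29
~p: Łukasiewicz ¬ gives 1 − 1 = 0
(p | ~p) = max(1, 0) = 1
~(p | ~p): Łukasiewicz ¬ gives 1 − 1 = 0
((p -> (~r & q)) & ~(p | ~p)) = min(0.29, 0) = 0
~((p -> (~r & q)) & ~(p | ~p)): Łukasiewicz ¬ gives 1 − 0 = 1
(p -> ~((p -> (~r & q)) & ~(p | ~p))): min(1, 1 − 1 + 1) = 1
~(p -> ~((p -> (~r & q)) & ~(p | ~p))): Łukasiewicz ¬ gives 1 − 1 = 0
~r: Łukasiewicz ¬ gives 1 − 0.46 = 0.54
(~r | p) = max(0.54, 1) = 1
~p: Łukasiewicz ¬ gives 1 − 1 = 0
~p: Łukasiewicz ¬ gives 1 − 1 = 0
(p & ~p) = min(1, 0) = 0
(~p -> (p & ~p)): min(1, 1 − 0 + 0) = 1
~p: Łukasiewicz ¬ gives 1 − 1 = 0
(~p & r) = min(0, 0.46) = 0
((~p -> (p & ~p)) | (~p & r)) = max(1, 0) = 1
((~r | p) & ((~p -> (p & ~p)) | (~p & r))) = min(1, 1) = 1
(((~r | p) & ((~p -> (p & ~p)) | (~p & r))) | q) = max(1, 0.29) = 1
(~(p -> ~((p -> (~r & q)) & ~(p | ~p))) | (((~r | p) & ((~p -> (p & ~p)) | (~p & r))) | q)) = max(0, 1) = 1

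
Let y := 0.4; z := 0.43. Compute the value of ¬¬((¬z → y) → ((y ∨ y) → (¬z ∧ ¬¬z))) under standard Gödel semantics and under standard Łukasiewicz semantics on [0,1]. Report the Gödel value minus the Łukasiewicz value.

Gödel evaluation:
  ¬z: Gödel ¬ of 0.43 = 0 (operand ≠ 0)
  (¬z → y): 0 ≤ 0.4, so result = 1
  (y ∨ y) = max(0.4, 0.4) = 0.4
  ¬z: Gödel ¬ of 0.43 = 0 (operand ≠ 0)
  ¬z: Gödel ¬ of 0.43 = 0 (operand ≠ 0)
  ¬¬z: Gödel ¬ of 0 = 1 (operand is 0)
  (¬z ∧ ¬¬z) = min(0, 1) = 0
  ((y ∨ y) → (¬z ∧ ¬¬z)): 0.4 > 0, so result = 0
  ((¬z → y) → ((y ∨ y) → (¬z ∧ ¬¬z))): 1 > 0, so result = 0
  ¬((¬z → y) → ((y ∨ y) → (¬z ∧ ¬¬z))): Gödel ¬ of 0 = 1 (operand is 0)
  ¬¬((¬z → y) → ((y ∨ y) → (¬z ∧ ¬¬z))): Gödel ¬ of 1 = 0 (operand ≠ 0)
  Gödel value = 0
Łukasiewicz evaluation:
  ¬z: Łukasiewicz ¬ gives 1 − 0.43 = 0.57
  (¬z → y): min(1, 1 − 0.57 + 0.4) = 0.83
  (y ∨ y) = max(0.4, 0.4) = 0.4
  ¬z: Łukasiewicz ¬ gives 1 − 0.43 = 0.57
  ¬z: Łukasiewicz ¬ gives 1 − 0.43 = 0.57
  ¬¬z: Łukasiewicz ¬ gives 1 − 0.57 = 0.43
  (¬z ∧ ¬¬z) = min(0.57, 0.43) = 0.43
  ((y ∨ y) → (¬z ∧ ¬¬z)): min(1, 1 − 0.4 + 0.43) = 1
  ((¬z → y) → ((y ∨ y) → (¬z ∧ ¬¬z))): min(1, 1 − 0.83 + 1) = 1
  ¬((¬z → y) → ((y ∨ y) → (¬z ∧ ¬¬z))): Łukasiewicz ¬ gives 1 − 1 = 0
  ¬¬((¬z → y) → ((y ∨ y) → (¬z ∧ ¬¬z))): Łukasiewicz ¬ gives 1 − 0 = 1
  Łukasiewicz value = 1
Difference: 0 − 1 = -1.00

-1.00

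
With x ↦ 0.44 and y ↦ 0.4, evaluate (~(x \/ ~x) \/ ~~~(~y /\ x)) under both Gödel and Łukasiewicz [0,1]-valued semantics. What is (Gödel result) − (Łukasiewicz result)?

Gödel evaluation:
  ~x: Gödel ¬ of 0.44 = 0 (operand ≠ 0)
  (x \/ ~x) = max(0.44, 0) = 0.44
  ~(x \/ ~x): Gödel ¬ of 0.44 = 0 (operand ≠ 0)
  ~y: Gödel ¬ of 0.4 = 0 (operand ≠ 0)
  (~y /\ x) = min(0, 0.44) = 0
  ~(~y /\ x): Gödel ¬ of 0 = 1 (operand is 0)
  ~~(~y /\ x): Gödel ¬ of 1 = 0 (operand ≠ 0)
  ~~~(~y /\ x): Gödel ¬ of 0 = 1 (operand is 0)
  (~(x \/ ~x) \/ ~~~(~y /\ x)) = max(0, 1) = 1
  Gödel value = 1
Łukasiewicz evaluation:
  ~x: Łukasiewicz ¬ gives 1 − 0.44 = 0.56
  (x \/ ~x) = max(0.44, 0.56) = 0.56
  ~(x \/ ~x): Łukasiewicz ¬ gives 1 − 0.56 = 0.44
  ~y: Łukasiewicz ¬ gives 1 − 0.4 = 0.6
  (~y /\ x) = min(0.6, 0.44) = 0.44
  ~(~y /\ x): Łukasiewicz ¬ gives 1 − 0.44 = 0.56
  ~~(~y /\ x): Łukasiewicz ¬ gives 1 − 0.56 = 0.44
  ~~~(~y /\ x): Łukasiewicz ¬ gives 1 − 0.44 = 0.56
  (~(x \/ ~x) \/ ~~~(~y /\ x)) = max(0.44, 0.56) = 0.56
  Łukasiewicz value = 0.56
Difference: 1 − 0.56 = 0.44

0.44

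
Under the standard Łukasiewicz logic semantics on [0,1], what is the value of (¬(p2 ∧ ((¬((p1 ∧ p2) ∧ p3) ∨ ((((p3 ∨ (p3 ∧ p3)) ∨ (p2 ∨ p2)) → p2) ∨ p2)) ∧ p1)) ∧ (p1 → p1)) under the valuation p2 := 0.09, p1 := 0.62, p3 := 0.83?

(p1 ∧ p2) = min(0.62, 0.09) = 0.09
((p1 ∧ p2) ∧ p3) = min(0.09, 0.83) = 0.09
¬((p1 ∧ p2) ∧ p3): Łukasiewicz ¬ gives 1 − 0.09 = 0.91
(p3 ∧ p3) = min(0.83, 0.83) = 0.83
(p3 ∨ (p3 ∧ p3)) = max(0.83, 0.83) = 0.83
(p2 ∨ p2) = max(0.09, 0.09) = 0.09
((p3 ∨ (p3 ∧ p3)) ∨ (p2 ∨ p2)) = max(0.83, 0.09) = 0.83
(((p3 ∨ (p3 ∧ p3)) ∨ (p2 ∨ p2)) → p2): min(1, 1 − 0.83 + 0.09) = 0.26
((((p3 ∨ (p3 ∧ p3)) ∨ (p2 ∨ p2)) → p2) ∨ p2) = max(0.26, 0.09) = 0.26
(¬((p1 ∧ p2) ∧ p3) ∨ ((((p3 ∨ (p3 ∧ p3)) ∨ (p2 ∨ p2)) → p2) ∨ p2)) = max(0.91, 0.26) = 0.91
((¬((p1 ∧ p2) ∧ p3) ∨ ((((p3 ∨ (p3 ∧ p3)) ∨ (p2 ∨ p2)) → p2) ∨ p2)) ∧ p1) = min(0.91, 0.62) = 0.62
(p2 ∧ ((¬((p1 ∧ p2) ∧ p3) ∨ ((((p3 ∨ (p3 ∧ p3)) ∨ (p2 ∨ p2)) → p2) ∨ p2)) ∧ p1)) = min(0.09, 0.62) = 0.09
¬(p2 ∧ ((¬((p1 ∧ p2) ∧ p3) ∨ ((((p3 ∨ (p3 ∧ p3)) ∨ (p2 ∨ p2)) → p2) ∨ p2)) ∧ p1)): Łukasiewicz ¬ gives 1 − 0.09 = 0.91
(p1 → p1): min(1, 1 − 0.62 + 0.62) = 1
(¬(p2 ∧ ((¬((p1 ∧ p2) ∧ p3) ∨ ((((p3 ∨ (p3 ∧ p3)) ∨ (p2 ∨ p2)) → p2) ∨ p2)) ∧ p1)) ∧ (p1 → p1)) = min(0.91, 1) = 0.91

0.91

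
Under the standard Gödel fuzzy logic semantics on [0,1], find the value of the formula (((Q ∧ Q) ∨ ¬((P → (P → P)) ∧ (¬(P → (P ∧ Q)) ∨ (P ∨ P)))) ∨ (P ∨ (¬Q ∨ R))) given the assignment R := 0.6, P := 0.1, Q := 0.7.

0.70

(Q ∧ Q) = min(0.7, 0.7) = 0.7
(P → P): 0.1 ≤ 0.1, so result = 1
(P → (P → P)): 0.1 ≤ 1, so result = 1
(P ∧ Q) = min(0.1, 0.7) = 0.1
(P → (P ∧ Q)): 0.1 ≤ 0.1, so result = 1
¬(P → (P ∧ Q)): Gödel ¬ of 1 = 0 (operand ≠ 0)
(P ∨ P) = max(0.1, 0.1) = 0.1
(¬(P → (P ∧ Q)) ∨ (P ∨ P)) = max(0, 0.1) = 0.1
((P → (P → P)) ∧ (¬(P → (P ∧ Q)) ∨ (P ∨ P))) = min(1, 0.1) = 0.1
¬((P → (P → P)) ∧ (¬(P → (P ∧ Q)) ∨ (P ∨ P))): Gödel ¬ of 0.1 = 0 (operand ≠ 0)
((Q ∧ Q) ∨ ¬((P → (P → P)) ∧ (¬(P → (P ∧ Q)) ∨ (P ∨ P)))) = max(0.7, 0) = 0.7
¬Q: Gödel ¬ of 0.7 = 0 (operand ≠ 0)
(¬Q ∨ R) = max(0, 0.6) = 0.6
(P ∨ (¬Q ∨ R)) = max(0.1, 0.6) = 0.6
(((Q ∧ Q) ∨ ¬((P → (P → P)) ∧ (¬(P → (P ∧ Q)) ∨ (P ∨ P)))) ∨ (P ∨ (¬Q ∨ R))) = max(0.7, 0.6) = 0.7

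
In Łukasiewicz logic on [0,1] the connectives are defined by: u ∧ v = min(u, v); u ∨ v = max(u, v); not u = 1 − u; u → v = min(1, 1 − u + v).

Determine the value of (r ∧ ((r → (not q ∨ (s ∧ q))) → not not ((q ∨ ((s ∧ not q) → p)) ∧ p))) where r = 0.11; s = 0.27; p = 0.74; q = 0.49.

not q: Łukasiewicz ¬ gives 1 − 0.49 = 0.51
(s ∧ q) = min(0.27, 0.49) = 0.27
(not q ∨ (s ∧ q)) = max(0.51, 0.27) = 0.51
(r → (not q ∨ (s ∧ q))): min(1, 1 − 0.11 + 0.51) = 1
not q: Łukasiewicz ¬ gives 1 − 0.49 = 0.51
(s ∧ not q) = min(0.27, 0.51) = 0.27
((s ∧ not q) → p): min(1, 1 − 0.27 + 0.74) = 1
(q ∨ ((s ∧ not q) → p)) = max(0.49, 1) = 1
((q ∨ ((s ∧ not q) → p)) ∧ p) = min(1, 0.74) = 0.74
not ((q ∨ ((s ∧ not q) → p)) ∧ p): Łukasiewicz ¬ gives 1 − 0.74 = 0.26
not not ((q ∨ ((s ∧ not q) → p)) ∧ p): Łukasiewicz ¬ gives 1 − 0.26 = 0.74
((r → (not q ∨ (s ∧ q))) → not not ((q ∨ ((s ∧ not q) → p)) ∧ p)): min(1, 1 − 1 + 0.74) = 0.74
(r ∧ ((r → (not q ∨ (s ∧ q))) → not not ((q ∨ ((s ∧ not q) → p)) ∧ p))) = min(0.11, 0.74) = 0.11

0.11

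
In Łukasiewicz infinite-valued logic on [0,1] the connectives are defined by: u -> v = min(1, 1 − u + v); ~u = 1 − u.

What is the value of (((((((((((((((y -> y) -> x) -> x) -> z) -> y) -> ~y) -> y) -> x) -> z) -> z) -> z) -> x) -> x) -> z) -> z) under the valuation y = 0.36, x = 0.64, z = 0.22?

0.64

(y -> y): min(1, 1 − 0.36 + 0.36) = 1
((y -> y) -> x): min(1, 1 − 1 + 0.64) = 0.64
(((y -> y) -> x) -> x): min(1, 1 − 0.64 + 0.64) = 1
((((y -> y) -> x) -> x) -> z): min(1, 1 − 1 + 0.22) = 0.22
(((((y -> y) -> x) -> x) -> z) -> y): min(1, 1 − 0.22 + 0.36) = 1
~y: Łukasiewicz ¬ gives 1 − 0.36 = 0.64
((((((y -> y) -> x) -> x) -> z) -> y) -> ~y): min(1, 1 − 1 + 0.64) = 0.64
(((((((y -> y) -> x) -> x) -> z) -> y) -> ~y) -> y): min(1, 1 − 0.64 + 0.36) = 0.72
((((((((y -> y) -> x) -> x) -> z) -> y) -> ~y) -> y) -> x): min(1, 1 − 0.72 + 0.64) = 0.92
(((((((((y -> y) -> x) -> x) -> z) -> y) -> ~y) -> y) -> x) -> z): min(1, 1 − 0.92 + 0.22) = 0.3
((((((((((y -> y) -> x) -> x) -> z) -> y) -> ~y) -> y) -> x) -> z) -> z): min(1, 1 − 0.3 + 0.22) = 0.92
(((((((((((y -> y) -> x) -> x) -> z) -> y) -> ~y) -> y) -> x) -> z) -> z) -> z): min(1, 1 − 0.92 + 0.22) = 0.3
((((((((((((y -> y) -> x) -> x) -> z) -> y) -> ~y) -> y) -> x) -> z) -> z) -> z) -> x): min(1, 1 − 0.3 + 0.64) = 1
(((((((((((((y -> y) -> x) -> x) -> z) -> y) -> ~y) -> y) -> x) -> z) -> z) -> z) -> x) -> x): min(1, 1 − 1 + 0.64) = 0.64
((((((((((((((y -> y) -> x) -> x) -> z) -> y) -> ~y) -> y) -> x) -> z) -> z) -> z) -> x) -> x) -> z): min(1, 1 − 0.64 + 0.22) = 0.58
(((((((((((((((y -> y) -> x) -> x) -> z) -> y) -> ~y) -> y) -> x) -> z) -> z) -> z) -> x) -> x) -> z) -> z): min(1, 1 − 0.58 + 0.22) = 0.64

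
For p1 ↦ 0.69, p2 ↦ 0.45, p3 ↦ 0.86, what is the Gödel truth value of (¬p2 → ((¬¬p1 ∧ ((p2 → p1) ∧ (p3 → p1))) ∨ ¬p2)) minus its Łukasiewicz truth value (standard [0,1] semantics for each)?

Gödel evaluation:
  ¬p2: Gödel ¬ of 0.45 = 0 (operand ≠ 0)
  ¬p1: Gödel ¬ of 0.69 = 0 (operand ≠ 0)
  ¬¬p1: Gödel ¬ of 0 = 1 (operand is 0)
  (p2 → p1): 0.45 ≤ 0.69, so result = 1
  (p3 → p1): 0.86 > 0.69, so result = 0.69
  ((p2 → p1) ∧ (p3 → p1)) = min(1, 0.69) = 0.69
  (¬¬p1 ∧ ((p2 → p1) ∧ (p3 → p1))) = min(1, 0.69) = 0.69
  ¬p2: Gödel ¬ of 0.45 = 0 (operand ≠ 0)
  ((¬¬p1 ∧ ((p2 → p1) ∧ (p3 → p1))) ∨ ¬p2) = max(0.69, 0) = 0.69
  (¬p2 → ((¬¬p1 ∧ ((p2 → p1) ∧ (p3 → p1))) ∨ ¬p2)): 0 ≤ 0.69, so result = 1
  Gödel value = 1
Łukasiewicz evaluation:
  ¬p2: Łukasiewicz ¬ gives 1 − 0.45 = 0.55
  ¬p1: Łukasiewicz ¬ gives 1 − 0.69 = 0.31
  ¬¬p1: Łukasiewicz ¬ gives 1 − 0.31 = 0.69
  (p2 → p1): min(1, 1 − 0.45 + 0.69) = 1
  (p3 → p1): min(1, 1 − 0.86 + 0.69) = 0.83
  ((p2 → p1) ∧ (p3 → p1)) = min(1, 0.83) = 0.83
  (¬¬p1 ∧ ((p2 → p1) ∧ (p3 → p1))) = min(0.69, 0.83) = 0.69
  ¬p2: Łukasiewicz ¬ gives 1 − 0.45 = 0.55
  ((¬¬p1 ∧ ((p2 → p1) ∧ (p3 → p1))) ∨ ¬p2) = max(0.69, 0.55) = 0.69
  (¬p2 → ((¬¬p1 ∧ ((p2 → p1) ∧ (p3 → p1))) ∨ ¬p2)): min(1, 1 − 0.55 + 0.69) = 1
  Łukasiewicz value = 1
Difference: 1 − 1 = 0.00

0.00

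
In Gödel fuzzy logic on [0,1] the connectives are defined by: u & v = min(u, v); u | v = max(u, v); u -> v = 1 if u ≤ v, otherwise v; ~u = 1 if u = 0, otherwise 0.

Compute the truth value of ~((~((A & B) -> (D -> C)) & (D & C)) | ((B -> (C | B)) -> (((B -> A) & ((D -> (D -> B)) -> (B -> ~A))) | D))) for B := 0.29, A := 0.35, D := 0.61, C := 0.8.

0.00

(A & B) = min(0.35, 0.29) = 0.29
(D -> C): 0.61 ≤ 0.8, so result = 1
((A & B) -> (D -> C)): 0.29 ≤ 1, so result = 1
~((A & B) -> (D -> C)): Gödel ¬ of 1 = 0 (operand ≠ 0)
(D & C) = min(0.61, 0.8) = 0.61
(~((A & B) -> (D -> C)) & (D & C)) = min(0, 0.61) = 0
(C | B) = max(0.8, 0.29) = 0.8
(B -> (C | B)): 0.29 ≤ 0.8, so result = 1
(B -> A): 0.29 ≤ 0.35, so result = 1
(D -> B): 0.61 > 0.29, so result = 0.29
(D -> (D -> B)): 0.61 > 0.29, so result = 0.29
~A: Gödel ¬ of 0.35 = 0 (operand ≠ 0)
(B -> ~A): 0.29 > 0, so result = 0
((D -> (D -> B)) -> (B -> ~A)): 0.29 > 0, so result = 0
((B -> A) & ((D -> (D -> B)) -> (B -> ~A))) = min(1, 0) = 0
(((B -> A) & ((D -> (D -> B)) -> (B -> ~A))) | D) = max(0, 0.61) = 0.61
((B -> (C | B)) -> (((B -> A) & ((D -> (D -> B)) -> (B -> ~A))) | D)): 1 > 0.61, so result = 0.61
((~((A & B) -> (D -> C)) & (D & C)) | ((B -> (C | B)) -> (((B -> A) & ((D -> (D -> B)) -> (B -> ~A))) | D))) = max(0, 0.61) = 0.61
~((~((A & B) -> (D -> C)) & (D & C)) | ((B -> (C | B)) -> (((B -> A) & ((D -> (D -> B)) -> (B -> ~A))) | D))): Gödel ¬ of 0.61 = 0 (operand ≠ 0)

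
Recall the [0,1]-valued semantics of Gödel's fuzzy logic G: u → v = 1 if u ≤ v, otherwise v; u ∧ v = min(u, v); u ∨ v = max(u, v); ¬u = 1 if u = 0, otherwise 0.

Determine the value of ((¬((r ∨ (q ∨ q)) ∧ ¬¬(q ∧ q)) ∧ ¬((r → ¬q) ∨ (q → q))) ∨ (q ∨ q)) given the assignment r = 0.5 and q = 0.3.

0.30

(q ∨ q) = max(0.3, 0.3) = 0.3
(r ∨ (q ∨ q)) = max(0.5, 0.3) = 0.5
(q ∧ q) = min(0.3, 0.3) = 0.3
¬(q ∧ q): Gödel ¬ of 0.3 = 0 (operand ≠ 0)
¬¬(q ∧ q): Gödel ¬ of 0 = 1 (operand is 0)
((r ∨ (q ∨ q)) ∧ ¬¬(q ∧ q)) = min(0.5, 1) = 0.5
¬((r ∨ (q ∨ q)) ∧ ¬¬(q ∧ q)): Gödel ¬ of 0.5 = 0 (operand ≠ 0)
¬q: Gödel ¬ of 0.3 = 0 (operand ≠ 0)
(r → ¬q): 0.5 > 0, so result = 0
(q → q): 0.3 ≤ 0.3, so result = 1
((r → ¬q) ∨ (q → q)) = max(0, 1) = 1
¬((r → ¬q) ∨ (q → q)): Gödel ¬ of 1 = 0 (operand ≠ 0)
(¬((r ∨ (q ∨ q)) ∧ ¬¬(q ∧ q)) ∧ ¬((r → ¬q) ∨ (q → q))) = min(0, 0) = 0
(q ∨ q) = max(0.3, 0.3) = 0.3
((¬((r ∨ (q ∨ q)) ∧ ¬¬(q ∧ q)) ∧ ¬((r → ¬q) ∨ (q → q))) ∨ (q ∨ q)) = max(0, 0.3) = 0.3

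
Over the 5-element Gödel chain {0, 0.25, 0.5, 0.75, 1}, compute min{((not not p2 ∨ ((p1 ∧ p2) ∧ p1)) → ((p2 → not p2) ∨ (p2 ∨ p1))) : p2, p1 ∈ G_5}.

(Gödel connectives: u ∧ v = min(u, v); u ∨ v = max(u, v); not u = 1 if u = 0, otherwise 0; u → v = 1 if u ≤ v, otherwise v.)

0.25

The minimum is attained at p2 = 0.25, p1 = 0:
  not p2: Gödel ¬ of 0.25 = 0 (operand ≠ 0)
  not not p2: Gödel ¬ of 0 = 1 (operand is 0)
  (p1 ∧ p2) = min(0, 0.25) = 0
  ((p1 ∧ p2) ∧ p1) = min(0, 0) = 0
  (not not p2 ∨ ((p1 ∧ p2) ∧ p1)) = max(1, 0) = 1
  not p2: Gödel ¬ of 0.25 = 0 (operand ≠ 0)
  (p2 → not p2): 0.25 > 0, so result = 0
  (p2 ∨ p1) = max(0.25, 0) = 0.25
  ((p2 → not p2) ∨ (p2 ∨ p1)) = max(0, 0.25) = 0.25
  ((not not p2 ∨ ((p1 ∧ p2) ∧ p1)) → ((p2 → not p2) ∨ (p2 ∨ p1))): 1 > 0.25, so result = 0.25
Checking all 25 assignments confirms none give a value below 0.25.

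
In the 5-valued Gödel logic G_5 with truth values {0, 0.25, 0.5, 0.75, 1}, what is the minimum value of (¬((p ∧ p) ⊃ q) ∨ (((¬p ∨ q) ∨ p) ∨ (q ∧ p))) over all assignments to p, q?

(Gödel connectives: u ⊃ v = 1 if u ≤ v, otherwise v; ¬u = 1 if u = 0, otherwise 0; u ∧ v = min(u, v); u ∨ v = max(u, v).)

0.25

The minimum is attained at p = 0.25, q = 0.25:
  (p ∧ p) = min(0.25, 0.25) = 0.25
  ((p ∧ p) ⊃ q): 0.25 ≤ 0.25, so result = 1
  ¬((p ∧ p) ⊃ q): Gödel ¬ of 1 = 0 (operand ≠ 0)
  ¬p: Gödel ¬ of 0.25 = 0 (operand ≠ 0)
  (¬p ∨ q) = max(0, 0.25) = 0.25
  ((¬p ∨ q) ∨ p) = max(0.25, 0.25) = 0.25
  (q ∧ p) = min(0.25, 0.25) = 0.25
  (((¬p ∨ q) ∨ p) ∨ (q ∧ p)) = max(0.25, 0.25) = 0.25
  (¬((p ∧ p) ⊃ q) ∨ (((¬p ∨ q) ∨ p) ∨ (q ∧ p))) = max(0, 0.25) = 0.25
Checking all 25 assignments confirms none give a value below 0.25.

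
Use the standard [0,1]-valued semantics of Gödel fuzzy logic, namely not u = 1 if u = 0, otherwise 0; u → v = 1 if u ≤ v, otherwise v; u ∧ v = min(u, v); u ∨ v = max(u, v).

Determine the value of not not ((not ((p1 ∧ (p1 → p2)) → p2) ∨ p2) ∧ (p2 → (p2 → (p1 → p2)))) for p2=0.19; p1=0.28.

(p1 → p2): 0.28 > 0.19, so result = 0.19
(p1 ∧ (p1 → p2)) = min(0.28, 0.19) = 0.19
((p1 ∧ (p1 → p2)) → p2): 0.19 ≤ 0.19, so result = 1
not ((p1 ∧ (p1 → p2)) → p2): Gödel ¬ of 1 = 0 (operand ≠ 0)
(not ((p1 ∧ (p1 → p2)) → p2) ∨ p2) = max(0, 0.19) = 0.19
(p1 → p2): 0.28 > 0.19, so result = 0.19
(p2 → (p1 → p2)): 0.19 ≤ 0.19, so result = 1
(p2 → (p2 → (p1 → p2))): 0.19 ≤ 1, so result = 1
((not ((p1 ∧ (p1 → p2)) → p2) ∨ p2) ∧ (p2 → (p2 → (p1 → p2)))) = min(0.19, 1) = 0.19
not ((not ((p1 ∧ (p1 → p2)) → p2) ∨ p2) ∧ (p2 → (p2 → (p1 → p2)))): Gödel ¬ of 0.19 = 0 (operand ≠ 0)
not not ((not ((p1 ∧ (p1 → p2)) → p2) ∨ p2) ∧ (p2 → (p2 → (p1 → p2)))): Gödel ¬ of 0 = 1 (operand is 0)

1.00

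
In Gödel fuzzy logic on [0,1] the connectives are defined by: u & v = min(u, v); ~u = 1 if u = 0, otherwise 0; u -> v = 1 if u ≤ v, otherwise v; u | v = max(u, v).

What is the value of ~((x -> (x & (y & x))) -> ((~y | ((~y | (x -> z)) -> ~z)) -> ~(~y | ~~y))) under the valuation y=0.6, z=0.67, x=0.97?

0.00

(y & x) = min(0.6, 0.97) = 0.6
(x & (y & x)) = min(0.97, 0.6) = 0.6
(x -> (x & (y & x))): 0.97 > 0.6, so result = 0.6
~y: Gödel ¬ of 0.6 = 0 (operand ≠ 0)
~y: Gödel ¬ of 0.6 = 0 (operand ≠ 0)
(x -> z): 0.97 > 0.67, so result = 0.67
(~y | (x -> z)) = max(0, 0.67) = 0.67
~z: Gödel ¬ of 0.67 = 0 (operand ≠ 0)
((~y | (x -> z)) -> ~z): 0.67 > 0, so result = 0
(~y | ((~y | (x -> z)) -> ~z)) = max(0, 0) = 0
~y: Gödel ¬ of 0.6 = 0 (operand ≠ 0)
~y: Gödel ¬ of 0.6 = 0 (operand ≠ 0)
~~y: Gödel ¬ of 0 = 1 (operand is 0)
(~y | ~~y) = max(0, 1) = 1
~(~y | ~~y): Gödel ¬ of 1 = 0 (operand ≠ 0)
((~y | ((~y | (x -> z)) -> ~z)) -> ~(~y | ~~y)): 0 ≤ 0, so result = 1
((x -> (x & (y & x))) -> ((~y | ((~y | (x -> z)) -> ~z)) -> ~(~y | ~~y))): 0.6 ≤ 1, so result = 1
~((x -> (x & (y & x))) -> ((~y | ((~y | (x -> z)) -> ~z)) -> ~(~y | ~~y))): Gödel ¬ of 1 = 0 (operand ≠ 0)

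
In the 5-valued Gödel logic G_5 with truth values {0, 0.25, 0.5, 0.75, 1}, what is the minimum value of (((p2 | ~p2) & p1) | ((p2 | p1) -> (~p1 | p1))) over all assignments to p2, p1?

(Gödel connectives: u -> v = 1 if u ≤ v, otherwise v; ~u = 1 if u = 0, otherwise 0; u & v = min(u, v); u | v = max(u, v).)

0.25

The minimum is attained at p2 = 0.5, p1 = 0.25:
  ~p2: Gödel ¬ of 0.5 = 0 (operand ≠ 0)
  (p2 | ~p2) = max(0.5, 0) = 0.5
  ((p2 | ~p2) & p1) = min(0.5, 0.25) = 0.25
  (p2 | p1) = max(0.5, 0.25) = 0.5
  ~p1: Gödel ¬ of 0.25 = 0 (operand ≠ 0)
  (~p1 | p1) = max(0, 0.25) = 0.25
  ((p2 | p1) -> (~p1 | p1)): 0.5 > 0.25, so result = 0.25
  (((p2 | ~p2) & p1) | ((p2 | p1) -> (~p1 | p1))) = max(0.25, 0.25) = 0.25
Checking all 25 assignments confirms none give a value below 0.25.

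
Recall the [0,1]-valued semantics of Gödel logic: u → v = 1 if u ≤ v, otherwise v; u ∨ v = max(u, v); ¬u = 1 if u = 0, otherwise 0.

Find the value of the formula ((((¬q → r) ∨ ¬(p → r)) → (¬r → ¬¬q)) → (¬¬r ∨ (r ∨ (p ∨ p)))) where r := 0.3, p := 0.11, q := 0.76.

¬q: Gödel ¬ of 0.76 = 0 (operand ≠ 0)
(¬q → r): 0 ≤ 0.3, so result = 1
(p → r): 0.11 ≤ 0.3, so result = 1
¬(p → r): Gödel ¬ of 1 = 0 (operand ≠ 0)
((¬q → r) ∨ ¬(p → r)) = max(1, 0) = 1
¬r: Gödel ¬ of 0.3 = 0 (operand ≠ 0)
¬q: Gödel ¬ of 0.76 = 0 (operand ≠ 0)
¬¬q: Gödel ¬ of 0 = 1 (operand is 0)
(¬r → ¬¬q): 0 ≤ 1, so result = 1
(((¬q → r) ∨ ¬(p → r)) → (¬r → ¬¬q)): 1 ≤ 1, so result = 1
¬r: Gödel ¬ of 0.3 = 0 (operand ≠ 0)
¬¬r: Gödel ¬ of 0 = 1 (operand is 0)
(p ∨ p) = max(0.11, 0.11) = 0.11
(r ∨ (p ∨ p)) = max(0.3, 0.11) = 0.3
(¬¬r ∨ (r ∨ (p ∨ p))) = max(1, 0.3) = 1
((((¬q → r) ∨ ¬(p → r)) → (¬r → ¬¬q)) → (¬¬r ∨ (r ∨ (p ∨ p)))): 1 ≤ 1, so result = 1

1.00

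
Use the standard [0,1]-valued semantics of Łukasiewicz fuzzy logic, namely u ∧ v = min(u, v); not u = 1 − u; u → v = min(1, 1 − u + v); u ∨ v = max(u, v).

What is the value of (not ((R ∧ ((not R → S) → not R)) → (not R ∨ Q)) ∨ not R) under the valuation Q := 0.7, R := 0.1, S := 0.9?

0.90

not R: Łukasiewicz ¬ gives 1 − 0.1 = 0.9
(not R → S): min(1, 1 − 0.9 + 0.9) = 1
not R: Łukasiewicz ¬ gives 1 − 0.1 = 0.9
((not R → S) → not R): min(1, 1 − 1 + 0.9) = 0.9
(R ∧ ((not R → S) → not R)) = min(0.1, 0.9) = 0.1
not R: Łukasiewicz ¬ gives 1 − 0.1 = 0.9
(not R ∨ Q) = max(0.9, 0.7) = 0.9
((R ∧ ((not R → S) → not R)) → (not R ∨ Q)): min(1, 1 − 0.1 + 0.9) = 1
not ((R ∧ ((not R → S) → not R)) → (not R ∨ Q)): Łukasiewicz ¬ gives 1 − 1 = 0
not R: Łukasiewicz ¬ gives 1 − 0.1 = 0.9
(not ((R ∧ ((not R → S) → not R)) → (not R ∨ Q)) ∨ not R) = max(0, 0.9) = 0.9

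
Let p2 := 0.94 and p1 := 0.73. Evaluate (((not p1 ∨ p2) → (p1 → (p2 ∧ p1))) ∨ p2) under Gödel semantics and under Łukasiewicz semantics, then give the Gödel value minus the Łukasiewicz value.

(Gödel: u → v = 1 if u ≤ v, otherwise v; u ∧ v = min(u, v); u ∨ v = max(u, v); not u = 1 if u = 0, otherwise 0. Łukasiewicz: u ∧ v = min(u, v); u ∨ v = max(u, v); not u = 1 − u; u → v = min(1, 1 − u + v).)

Gödel evaluation:
  not p1: Gödel ¬ of 0.73 = 0 (operand ≠ 0)
  (not p1 ∨ p2) = max(0, 0.94) = 0.94
  (p2 ∧ p1) = min(0.94, 0.73) = 0.73
  (p1 → (p2 ∧ p1)): 0.73 ≤ 0.73, so result = 1
  ((not p1 ∨ p2) → (p1 → (p2 ∧ p1))): 0.94 ≤ 1, so result = 1
  (((not p1 ∨ p2) → (p1 → (p2 ∧ p1))) ∨ p2) = max(1, 0.94) = 1
  Gödel value = 1
Łukasiewicz evaluation:
  not p1: Łukasiewicz ¬ gives 1 − 0.73 = 0.27
  (not p1 ∨ p2) = max(0.27, 0.94) = 0.94
  (p2 ∧ p1) = min(0.94, 0.73) = 0.73
  (p1 → (p2 ∧ p1)): min(1, 1 − 0.73 + 0.73) = 1
  ((not p1 ∨ p2) → (p1 → (p2 ∧ p1))): min(1, 1 − 0.94 + 1) = 1
  (((not p1 ∨ p2) → (p1 → (p2 ∧ p1))) ∨ p2) = max(1, 0.94) = 1
  Łukasiewicz value = 1
Difference: 1 − 1 = 0.00

0.00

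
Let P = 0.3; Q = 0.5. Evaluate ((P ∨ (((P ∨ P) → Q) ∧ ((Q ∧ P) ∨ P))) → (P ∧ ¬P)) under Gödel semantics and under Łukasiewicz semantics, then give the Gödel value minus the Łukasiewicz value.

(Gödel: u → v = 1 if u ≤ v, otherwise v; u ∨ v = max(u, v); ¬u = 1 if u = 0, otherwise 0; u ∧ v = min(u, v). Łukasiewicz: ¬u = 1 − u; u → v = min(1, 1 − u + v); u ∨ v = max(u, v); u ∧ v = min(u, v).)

-1.00

Gödel evaluation:
  (P ∨ P) = max(0.3, 0.3) = 0.3
  ((P ∨ P) → Q): 0.3 ≤ 0.5, so result = 1
  (Q ∧ P) = min(0.5, 0.3) = 0.3
  ((Q ∧ P) ∨ P) = max(0.3, 0.3) = 0.3
  (((P ∨ P) → Q) ∧ ((Q ∧ P) ∨ P)) = min(1, 0.3) = 0.3
  (P ∨ (((P ∨ P) → Q) ∧ ((Q ∧ P) ∨ P))) = max(0.3, 0.3) = 0.3
  ¬P: Gödel ¬ of 0.3 = 0 (operand ≠ 0)
  (P ∧ ¬P) = min(0.3, 0) = 0
  ((P ∨ (((P ∨ P) → Q) ∧ ((Q ∧ P) ∨ P))) → (P ∧ ¬P)): 0.3 > 0, so result = 0
  Gödel value = 0
Łukasiewicz evaluation:
  (P ∨ P) = max(0.3, 0.3) = 0.3
  ((P ∨ P) → Q): min(1, 1 − 0.3 + 0.5) = 1
  (Q ∧ P) = min(0.5, 0.3) = 0.3
  ((Q ∧ P) ∨ P) = max(0.3, 0.3) = 0.3
  (((P ∨ P) → Q) ∧ ((Q ∧ P) ∨ P)) = min(1, 0.3) = 0.3
  (P ∨ (((P ∨ P) → Q) ∧ ((Q ∧ P) ∨ P))) = max(0.3, 0.3) = 0.3
  ¬P: Łukasiewicz ¬ gives 1 − 0.3 = 0.7
  (P ∧ ¬P) = min(0.3, 0.7) = 0.3
  ((P ∨ (((P ∨ P) → Q) ∧ ((Q ∧ P) ∨ P))) → (P ∧ ¬P)): min(1, 1 − 0.3 + 0.3) = 1
  Łukasiewicz value = 1
Difference: 0 − 1 = -1.00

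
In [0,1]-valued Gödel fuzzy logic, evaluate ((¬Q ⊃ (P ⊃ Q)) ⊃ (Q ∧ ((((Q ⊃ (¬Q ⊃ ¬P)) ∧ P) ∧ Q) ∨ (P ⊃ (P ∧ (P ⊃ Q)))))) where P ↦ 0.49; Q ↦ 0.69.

¬Q: Gödel ¬ of 0.69 = 0 (operand ≠ 0)
(P ⊃ Q): 0.49 ≤ 0.69, so result = 1
(¬Q ⊃ (P ⊃ Q)): 0 ≤ 1, so result = 1
¬Q: Gödel ¬ of 0.69 = 0 (operand ≠ 0)
¬P: Gödel ¬ of 0.49 = 0 (operand ≠ 0)
(¬Q ⊃ ¬P): 0 ≤ 0, so result = 1
(Q ⊃ (¬Q ⊃ ¬P)): 0.69 ≤ 1, so result = 1
((Q ⊃ (¬Q ⊃ ¬P)) ∧ P) = min(1, 0.49) = 0.49
(((Q ⊃ (¬Q ⊃ ¬P)) ∧ P) ∧ Q) = min(0.49, 0.69) = 0.49
(P ⊃ Q): 0.49 ≤ 0.69, so result = 1
(P ∧ (P ⊃ Q)) = min(0.49, 1) = 0.49
(P ⊃ (P ∧ (P ⊃ Q))): 0.49 ≤ 0.49, so result = 1
((((Q ⊃ (¬Q ⊃ ¬P)) ∧ P) ∧ Q) ∨ (P ⊃ (P ∧ (P ⊃ Q)))) = max(0.49, 1) = 1
(Q ∧ ((((Q ⊃ (¬Q ⊃ ¬P)) ∧ P) ∧ Q) ∨ (P ⊃ (P ∧ (P ⊃ Q))))) = min(0.69, 1) = 0.69
((¬Q ⊃ (P ⊃ Q)) ⊃ (Q ∧ ((((Q ⊃ (¬Q ⊃ ¬P)) ∧ P) ∧ Q) ∨ (P ⊃ (P ∧ (P ⊃ Q)))))): 1 > 0.69, so result = 0.69

0.69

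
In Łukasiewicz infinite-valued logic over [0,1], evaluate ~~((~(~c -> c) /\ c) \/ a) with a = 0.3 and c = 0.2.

0.30

~c: Łukasiewicz ¬ gives 1 − 0.2 = 0.8
(~c -> c): min(1, 1 − 0.8 + 0.2) = 0.4
~(~c -> c): Łukasiewicz ¬ gives 1 − 0.4 = 0.6
(~(~c -> c) /\ c) = min(0.6, 0.2) = 0.2
((~(~c -> c) /\ c) \/ a) = max(0.2, 0.3) = 0.3
~((~(~c -> c) /\ c) \/ a): Łukasiewicz ¬ gives 1 − 0.3 = 0.7
~~((~(~c -> c) /\ c) \/ a): Łukasiewicz ¬ gives 1 − 0.7 = 0.3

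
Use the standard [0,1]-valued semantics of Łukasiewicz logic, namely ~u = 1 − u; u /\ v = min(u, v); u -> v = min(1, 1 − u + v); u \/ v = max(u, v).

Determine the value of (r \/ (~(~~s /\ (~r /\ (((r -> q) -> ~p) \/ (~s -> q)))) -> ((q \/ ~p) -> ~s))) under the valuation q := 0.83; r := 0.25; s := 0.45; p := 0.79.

~s: Łukasiewicz ¬ gives 1 − 0.45 = 0.55
~~s: Łukasiewicz ¬ gives 1 − 0.55 = 0.45
~r: Łukasiewicz ¬ gives 1 − 0.25 = 0.75
(r -> q): min(1, 1 − 0.25 + 0.83) = 1
~p: Łukasiewicz ¬ gives 1 − 0.79 = 0.21
((r -> q) -> ~p): min(1, 1 − 1 + 0.21) = 0.21
~s: Łukasiewicz ¬ gives 1 − 0.45 = 0.55
(~s -> q): min(1, 1 − 0.55 + 0.83) = 1
(((r -> q) -> ~p) \/ (~s -> q)) = max(0.21, 1) = 1
(~r /\ (((r -> q) -> ~p) \/ (~s -> q))) = min(0.75, 1) = 0.75
(~~s /\ (~r /\ (((r -> q) -> ~p) \/ (~s -> q)))) = min(0.45, 0.75) = 0.45
~(~~s /\ (~r /\ (((r -> q) -> ~p) \/ (~s -> q)))): Łukasiewicz ¬ gives 1 − 0.45 = 0.55
~p: Łukasiewicz ¬ gives 1 − 0.79 = 0.21
(q \/ ~p) = max(0.83, 0.21) = 0.83
~s: Łukasiewicz ¬ gives 1 − 0.45 = 0.55
((q \/ ~p) -> ~s): min(1, 1 − 0.83 + 0.55) = 0.72
(~(~~s /\ (~r /\ (((r -> q) -> ~p) \/ (~s -> q)))) -> ((q \/ ~p) -> ~s)): min(1, 1 − 0.55 + 0.72) = 1
(r \/ (~(~~s /\ (~r /\ (((r -> q) -> ~p) \/ (~s -> q)))) -> ((q \/ ~p) -> ~s))) = max(0.25, 1) = 1

1.00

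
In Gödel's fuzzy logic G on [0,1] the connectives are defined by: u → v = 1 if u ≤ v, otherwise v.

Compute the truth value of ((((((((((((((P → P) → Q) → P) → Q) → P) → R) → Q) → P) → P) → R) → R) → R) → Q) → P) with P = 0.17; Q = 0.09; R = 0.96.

1.00

(P → P): 0.17 ≤ 0.17, so result = 1
((P → P) → Q): 1 > 0.09, so result = 0.09
(((P → P) → Q) → P): 0.09 ≤ 0.17, so result = 1
((((P → P) → Q) → P) → Q): 1 > 0.09, so result = 0.09
(((((P → P) → Q) → P) → Q) → P): 0.09 ≤ 0.17, so result = 1
((((((P → P) → Q) → P) → Q) → P) → R): 1 > 0.96, so result = 0.96
(((((((P → P) → Q) → P) → Q) → P) → R) → Q): 0.96 > 0.09, so result = 0.09
((((((((P → P) → Q) → P) → Q) → P) → R) → Q) → P): 0.09 ≤ 0.17, so result = 1
(((((((((P → P) → Q) → P) → Q) → P) → R) → Q) → P) → P): 1 > 0.17, so result = 0.17
((((((((((P → P) → Q) → P) → Q) → P) → R) → Q) → P) → P) → R): 0.17 ≤ 0.96, so result = 1
(((((((((((P → P) → Q) → P) → Q) → P) → R) → Q) → P) → P) → R) → R): 1 > 0.96, so result = 0.96
((((((((((((P → P) → Q) → P) → Q) → P) → R) → Q) → P) → P) → R) → R) → R): 0.96 ≤ 0.96, so result = 1
(((((((((((((P → P) → Q) → P) → Q) → P) → R) → Q) → P) → P) → R) → R) → R) → Q): 1 > 0.09, so result = 0.09
((((((((((((((P → P) → Q) → P) → Q) → P) → R) → Q) → P) → P) → R) → R) → R) → Q) → P): 0.09 ≤ 0.17, so result = 1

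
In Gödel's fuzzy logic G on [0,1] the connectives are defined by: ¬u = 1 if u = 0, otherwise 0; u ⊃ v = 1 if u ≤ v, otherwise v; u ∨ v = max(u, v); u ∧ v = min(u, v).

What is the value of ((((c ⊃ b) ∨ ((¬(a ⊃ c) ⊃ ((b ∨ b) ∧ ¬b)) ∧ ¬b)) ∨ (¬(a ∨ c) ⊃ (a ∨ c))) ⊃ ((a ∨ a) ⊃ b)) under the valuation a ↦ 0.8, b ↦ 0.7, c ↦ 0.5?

0.70

(c ⊃ b): 0.5 ≤ 0.7, so result = 1
(a ⊃ c): 0.8 > 0.5, so result = 0.5
¬(a ⊃ c): Gödel ¬ of 0.5 = 0 (operand ≠ 0)
(b ∨ b) = max(0.7, 0.7) = 0.7
¬b: Gödel ¬ of 0.7 = 0 (operand ≠ 0)
((b ∨ b) ∧ ¬b) = min(0.7, 0) = 0
(¬(a ⊃ c) ⊃ ((b ∨ b) ∧ ¬b)): 0 ≤ 0, so result = 1
¬b: Gödel ¬ of 0.7 = 0 (operand ≠ 0)
((¬(a ⊃ c) ⊃ ((b ∨ b) ∧ ¬b)) ∧ ¬b) = min(1, 0) = 0
((c ⊃ b) ∨ ((¬(a ⊃ c) ⊃ ((b ∨ b) ∧ ¬b)) ∧ ¬b)) = max(1, 0) = 1
(a ∨ c) = max(0.8, 0.5) = 0.8
¬(a ∨ c): Gödel ¬ of 0.8 = 0 (operand ≠ 0)
(a ∨ c) = max(0.8, 0.5) = 0.8
(¬(a ∨ c) ⊃ (a ∨ c)): 0 ≤ 0.8, so result = 1
(((c ⊃ b) ∨ ((¬(a ⊃ c) ⊃ ((b ∨ b) ∧ ¬b)) ∧ ¬b)) ∨ (¬(a ∨ c) ⊃ (a ∨ c))) = max(1, 1) = 1
(a ∨ a) = max(0.8, 0.8) = 0.8
((a ∨ a) ⊃ b): 0.8 > 0.7, so result = 0.7
((((c ⊃ b) ∨ ((¬(a ⊃ c) ⊃ ((b ∨ b) ∧ ¬b)) ∧ ¬b)) ∨ (¬(a ∨ c) ⊃ (a ∨ c))) ⊃ ((a ∨ a) ⊃ b)): 1 > 0.7, so result = 0.7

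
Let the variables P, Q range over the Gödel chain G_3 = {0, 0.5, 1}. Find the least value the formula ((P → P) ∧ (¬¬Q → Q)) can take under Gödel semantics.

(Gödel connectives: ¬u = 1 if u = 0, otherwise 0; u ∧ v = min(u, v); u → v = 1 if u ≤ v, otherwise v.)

The minimum is attained at P = 0, Q = 0.5:
  (P → P): 0 ≤ 0, so result = 1
  ¬Q: Gödel ¬ of 0.5 = 0 (operand ≠ 0)
  ¬¬Q: Gödel ¬ of 0 = 1 (operand is 0)
  (¬¬Q → Q): 1 > 0.5, so result = 0.5
  ((P → P) ∧ (¬¬Q → Q)) = min(1, 0.5) = 0.5
Checking all 9 assignments confirms none give a value below 0.50.

0.50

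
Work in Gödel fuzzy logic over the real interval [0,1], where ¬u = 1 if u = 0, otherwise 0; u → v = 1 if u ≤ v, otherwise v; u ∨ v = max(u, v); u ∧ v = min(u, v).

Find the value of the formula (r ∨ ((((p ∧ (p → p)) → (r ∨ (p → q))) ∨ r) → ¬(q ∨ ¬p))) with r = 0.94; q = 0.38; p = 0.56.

(p → p): 0.56 ≤ 0.56, so result = 1
(p ∧ (p → p)) = min(0.56, 1) = 0.56
(p → q): 0.56 > 0.38, so result = 0.38
(r ∨ (p → q)) = max(0.94, 0.38) = 0.94
((p ∧ (p → p)) → (r ∨ (p → q))): 0.56 ≤ 0.94, so result = 1
(((p ∧ (p → p)) → (r ∨ (p → q))) ∨ r) = max(1, 0.94) = 1
¬p: Gödel ¬ of 0.56 = 0 (operand ≠ 0)
(q ∨ ¬p) = max(0.38, 0) = 0.38
¬(q ∨ ¬p): Gödel ¬ of 0.38 = 0 (operand ≠ 0)
((((p ∧ (p → p)) → (r ∨ (p → q))) ∨ r) → ¬(q ∨ ¬p)): 1 > 0, so result = 0
(r ∨ ((((p ∧ (p → p)) → (r ∨ (p → q))) ∨ r) → ¬(q ∨ ¬p))) = max(0.94, 0) = 0.94

0.94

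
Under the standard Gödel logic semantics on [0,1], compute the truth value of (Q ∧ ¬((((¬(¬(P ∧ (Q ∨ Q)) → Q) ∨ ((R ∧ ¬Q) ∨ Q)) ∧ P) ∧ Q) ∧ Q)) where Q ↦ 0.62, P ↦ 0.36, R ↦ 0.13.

(Q ∨ Q) = max(0.62, 0.62) = 0.62
(P ∧ (Q ∨ Q)) = min(0.36, 0.62) = 0.36
¬(P ∧ (Q ∨ Q)): Gödel ¬ of 0.36 = 0 (operand ≠ 0)
(¬(P ∧ (Q ∨ Q)) → Q): 0 ≤ 0.62, so result = 1
¬(¬(P ∧ (Q ∨ Q)) → Q): Gödel ¬ of 1 = 0 (operand ≠ 0)
¬Q: Gödel ¬ of 0.62 = 0 (operand ≠ 0)
(R ∧ ¬Q) = min(0.13, 0) = 0
((R ∧ ¬Q) ∨ Q) = max(0, 0.62) = 0.62
(¬(¬(P ∧ (Q ∨ Q)) → Q) ∨ ((R ∧ ¬Q) ∨ Q)) = max(0, 0.62) = 0.62
((¬(¬(P ∧ (Q ∨ Q)) → Q) ∨ ((R ∧ ¬Q) ∨ Q)) ∧ P) = min(0.62, 0.36) = 0.36
(((¬(¬(P ∧ (Q ∨ Q)) → Q) ∨ ((R ∧ ¬Q) ∨ Q)) ∧ P) ∧ Q) = min(0.36, 0.62) = 0.36
((((¬(¬(P ∧ (Q ∨ Q)) → Q) ∨ ((R ∧ ¬Q) ∨ Q)) ∧ P) ∧ Q) ∧ Q) = min(0.36, 0.62) = 0.36
¬((((¬(¬(P ∧ (Q ∨ Q)) → Q) ∨ ((R ∧ ¬Q) ∨ Q)) ∧ P) ∧ Q) ∧ Q): Gödel ¬ of 0.36 = 0 (operand ≠ 0)
(Q ∧ ¬((((¬(¬(P ∧ (Q ∨ Q)) → Q) ∨ ((R ∧ ¬Q) ∨ Q)) ∧ P) ∧ Q) ∧ Q)) = min(0.62, 0) = 0

0.00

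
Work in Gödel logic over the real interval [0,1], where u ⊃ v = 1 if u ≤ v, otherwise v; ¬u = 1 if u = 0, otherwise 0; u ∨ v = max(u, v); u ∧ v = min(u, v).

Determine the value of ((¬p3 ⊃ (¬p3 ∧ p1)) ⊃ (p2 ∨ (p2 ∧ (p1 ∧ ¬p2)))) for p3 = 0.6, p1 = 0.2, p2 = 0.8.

0.80

¬p3: Gödel ¬ of 0.6 = 0 (operand ≠ 0)
¬p3: Gödel ¬ of 0.6 = 0 (operand ≠ 0)
(¬p3 ∧ p1) = min(0, 0.2) = 0
(¬p3 ⊃ (¬p3 ∧ p1)): 0 ≤ 0, so result = 1
¬p2: Gödel ¬ of 0.8 = 0 (operand ≠ 0)
(p1 ∧ ¬p2) = min(0.2, 0) = 0
(p2 ∧ (p1 ∧ ¬p2)) = min(0.8, 0) = 0
(p2 ∨ (p2 ∧ (p1 ∧ ¬p2))) = max(0.8, 0) = 0.8
((¬p3 ⊃ (¬p3 ∧ p1)) ⊃ (p2 ∨ (p2 ∧ (p1 ∧ ¬p2)))): 1 > 0.8, so result = 0.8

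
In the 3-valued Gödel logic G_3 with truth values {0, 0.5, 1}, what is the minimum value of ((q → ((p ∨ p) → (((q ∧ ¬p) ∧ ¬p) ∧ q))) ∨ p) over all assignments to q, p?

The minimum is attained at q = 0.5, p = 0.5:
  (p ∨ p) = max(0.5, 0.5) = 0.5
  ¬p: Gödel ¬ of 0.5 = 0 (operand ≠ 0)
  (q ∧ ¬p) = min(0.5, 0) = 0
  ¬p: Gödel ¬ of 0.5 = 0 (operand ≠ 0)
  ((q ∧ ¬p) ∧ ¬p) = min(0, 0) = 0
  (((q ∧ ¬p) ∧ ¬p) ∧ q) = min(0, 0.5) = 0
  ((p ∨ p) → (((q ∧ ¬p) ∧ ¬p) ∧ q)): 0.5 > 0, so result = 0
  (q → ((p ∨ p) → (((q ∧ ¬p) ∧ ¬p) ∧ q))): 0.5 > 0, so result = 0
  ((q → ((p ∨ p) → (((q ∧ ¬p) ∧ ¬p) ∧ q))) ∨ p) = max(0, 0.5) = 0.5
Checking all 9 assignments confirms none give a value below 0.50.

0.50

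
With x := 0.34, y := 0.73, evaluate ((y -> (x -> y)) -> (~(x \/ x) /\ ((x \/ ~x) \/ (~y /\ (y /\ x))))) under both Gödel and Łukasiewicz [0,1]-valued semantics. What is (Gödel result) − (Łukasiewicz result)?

Gödel evaluation:
  (x -> y): 0.34 ≤ 0.73, so result = 1
  (y -> (x -> y)): 0.73 ≤ 1, so result = 1
  (x \/ x) = max(0.34, 0.34) = 0.34
  ~(x \/ x): Gödel ¬ of 0.34 = 0 (operand ≠ 0)
  ~x: Gödel ¬ of 0.34 = 0 (operand ≠ 0)
  (x \/ ~x) = max(0.34, 0) = 0.34
  ~y: Gödel ¬ of 0.73 = 0 (operand ≠ 0)
  (y /\ x) = min(0.73, 0.34) = 0.34
  (~y /\ (y /\ x)) = min(0, 0.34) = 0
  ((x \/ ~x) \/ (~y /\ (y /\ x))) = max(0.34, 0) = 0.34
  (~(x \/ x) /\ ((x \/ ~x) \/ (~y /\ (y /\ x)))) = min(0, 0.34) = 0
  ((y -> (x -> y)) -> (~(x \/ x) /\ ((x \/ ~x) \/ (~y /\ (y /\ x))))): 1 > 0, so result = 0
  Gödel value = 0
Łukasiewicz evaluation:
  (x -> y): min(1, 1 − 0.34 + 0.73) = 1
  (y -> (x -> y)): min(1, 1 − 0.73 + 1) = 1
  (x \/ x) = max(0.34, 0.34) = 0.34
  ~(x \/ x): Łukasiewicz ¬ gives 1 − 0.34 = 0.66
  ~x: Łukasiewicz ¬ gives 1 − 0.34 = 0.66
  (x \/ ~x) = max(0.34, 0.66) = 0.66
  ~y: Łukasiewicz ¬ gives 1 − 0.73 = 0.27
  (y /\ x) = min(0.73, 0.34) = 0.34
  (~y /\ (y /\ x)) = min(0.27, 0.34) = 0.27
  ((x \/ ~x) \/ (~y /\ (y /\ x))) = max(0.66, 0.27) = 0.66
  (~(x \/ x) /\ ((x \/ ~x) \/ (~y /\ (y /\ x)))) = min(0.66, 0.66) = 0.66
  ((y -> (x -> y)) -> (~(x \/ x) /\ ((x \/ ~x) \/ (~y /\ (y /\ x))))): min(1, 1 − 1 + 0.66) = 0.66
  Łukasiewicz value = 0.66
Difference: 0 − 0.66 = -0.66

-0.66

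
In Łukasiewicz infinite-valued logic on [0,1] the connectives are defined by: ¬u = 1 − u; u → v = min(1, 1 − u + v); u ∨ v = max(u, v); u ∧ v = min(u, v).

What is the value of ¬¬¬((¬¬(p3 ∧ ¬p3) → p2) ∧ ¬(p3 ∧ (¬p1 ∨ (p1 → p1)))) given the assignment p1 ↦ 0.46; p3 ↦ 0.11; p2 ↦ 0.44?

0.11

¬p3: Łukasiewicz ¬ gives 1 − 0.11 = 0.89
(p3 ∧ ¬p3) = min(0.11, 0.89) = 0.11
¬(p3 ∧ ¬p3): Łukasiewicz ¬ gives 1 − 0.11 = 0.89
¬¬(p3 ∧ ¬p3): Łukasiewicz ¬ gives 1 − 0.89 = 0.11
(¬¬(p3 ∧ ¬p3) → p2): min(1, 1 − 0.11 + 0.44) = 1
¬p1: Łukasiewicz ¬ gives 1 − 0.46 = 0.54
(p1 → p1): min(1, 1 − 0.46 + 0.46) = 1
(¬p1 ∨ (p1 → p1)) = max(0.54, 1) = 1
(p3 ∧ (¬p1 ∨ (p1 → p1))) = min(0.11, 1) = 0.11
¬(p3 ∧ (¬p1 ∨ (p1 → p1))): Łukasiewicz ¬ gives 1 − 0.11 = 0.89
((¬¬(p3 ∧ ¬p3) → p2) ∧ ¬(p3 ∧ (¬p1 ∨ (p1 → p1)))) = min(1, 0.89) = 0.89
¬((¬¬(p3 ∧ ¬p3) → p2) ∧ ¬(p3 ∧ (¬p1 ∨ (p1 → p1)))): Łukasiewicz ¬ gives 1 − 0.89 = 0.11
¬¬((¬¬(p3 ∧ ¬p3) → p2) ∧ ¬(p3 ∧ (¬p1 ∨ (p1 → p1)))): Łukasiewicz ¬ gives 1 − 0.11 = 0.89
¬¬¬((¬¬(p3 ∧ ¬p3) → p2) ∧ ¬(p3 ∧ (¬p1 ∨ (p1 → p1)))): Łukasiewicz ¬ gives 1 − 0.89 = 0.11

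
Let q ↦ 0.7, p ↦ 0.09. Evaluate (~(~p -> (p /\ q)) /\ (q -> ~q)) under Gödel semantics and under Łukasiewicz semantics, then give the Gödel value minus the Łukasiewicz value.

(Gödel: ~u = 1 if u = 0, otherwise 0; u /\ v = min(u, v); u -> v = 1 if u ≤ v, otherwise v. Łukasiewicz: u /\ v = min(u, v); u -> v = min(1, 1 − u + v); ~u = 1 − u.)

-0.60

Gödel evaluation:
  ~p: Gödel ¬ of 0.09 = 0 (operand ≠ 0)
  (p /\ q) = min(0.09, 0.7) = 0.09
  (~p -> (p /\ q)): 0 ≤ 0.09, so result = 1
  ~(~p -> (p /\ q)): Gödel ¬ of 1 = 0 (operand ≠ 0)
  ~q: Gödel ¬ of 0.7 = 0 (operand ≠ 0)
  (q -> ~q): 0.7 > 0, so result = 0
  (~(~p -> (p /\ q)) /\ (q -> ~q)) = min(0, 0) = 0
  Gödel value = 0
Łukasiewicz evaluation:
  ~p: Łukasiewicz ¬ gives 1 − 0.09 = 0.91
  (p /\ q) = min(0.09, 0.7) = 0.09
  (~p -> (p /\ q)): min(1, 1 − 0.91 + 0.09) = 0.18
  ~(~p -> (p /\ q)): Łukasiewicz ¬ gives 1 − 0.18 = 0.82
  ~q: Łukasiewicz ¬ gives 1 − 0.7 = 0.3
  (q -> ~q): min(1, 1 − 0.7 + 0.3) = 0.6
  (~(~p -> (p /\ q)) /\ (q -> ~q)) = min(0.82, 0.6) = 0.6
  Łukasiewicz value = 0.6
Difference: 0 − 0.6 = -0.60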